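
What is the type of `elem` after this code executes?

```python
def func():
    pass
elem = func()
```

A function with no return statement returns None

NoneType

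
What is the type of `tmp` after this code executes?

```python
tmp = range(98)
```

range() returns a range object

range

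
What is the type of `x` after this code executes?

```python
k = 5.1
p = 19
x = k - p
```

float - int returns float (5.1 - 19 = -13.9)

float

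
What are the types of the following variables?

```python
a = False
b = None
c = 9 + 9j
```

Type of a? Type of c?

a is bool; c is complex

bool, complex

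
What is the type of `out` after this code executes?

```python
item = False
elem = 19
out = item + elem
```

bool + int returns int (False is 0, so 0 + 19 = 19)

int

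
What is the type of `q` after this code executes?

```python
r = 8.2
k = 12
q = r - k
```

float - int returns float (8.2 - 12 = -3.8)

float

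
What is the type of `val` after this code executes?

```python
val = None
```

None has type NoneType

NoneType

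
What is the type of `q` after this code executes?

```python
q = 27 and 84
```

'and' returns the last value when all truthy (84, which is int)

int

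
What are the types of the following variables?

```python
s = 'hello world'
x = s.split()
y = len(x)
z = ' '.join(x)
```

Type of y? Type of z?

len() returns int; str.join() returns str

int, str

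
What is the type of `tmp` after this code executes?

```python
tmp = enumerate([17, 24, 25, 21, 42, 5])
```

enumerate() returns an enumerate iterator object

enumerate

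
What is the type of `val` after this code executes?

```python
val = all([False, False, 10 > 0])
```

all() returns bool

bool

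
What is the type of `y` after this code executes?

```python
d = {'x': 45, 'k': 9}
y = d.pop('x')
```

dict.pop() returns the value (int)

int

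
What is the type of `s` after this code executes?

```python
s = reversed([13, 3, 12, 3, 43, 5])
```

reversed() on a list returns a list_reverseiterator

list_reverseiterator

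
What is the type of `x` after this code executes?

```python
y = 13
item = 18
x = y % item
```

int % int returns int (13 % 18 = 13)

int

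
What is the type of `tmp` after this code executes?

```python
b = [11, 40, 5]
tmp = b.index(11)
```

list.index() returns int

int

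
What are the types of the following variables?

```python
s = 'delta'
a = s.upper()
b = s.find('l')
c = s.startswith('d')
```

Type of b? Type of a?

str.find() returns int; str.upper() returns str

int, str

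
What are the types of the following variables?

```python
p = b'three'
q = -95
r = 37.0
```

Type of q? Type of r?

q is int; r is float

int, float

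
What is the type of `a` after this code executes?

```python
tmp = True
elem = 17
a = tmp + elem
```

bool + int returns int (True is 1, so 1 + 17 = 18)

int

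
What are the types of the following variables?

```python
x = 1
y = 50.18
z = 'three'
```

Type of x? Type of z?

x is int; z is str

int, str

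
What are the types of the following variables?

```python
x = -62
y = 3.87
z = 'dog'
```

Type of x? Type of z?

x is int; z is str

int, str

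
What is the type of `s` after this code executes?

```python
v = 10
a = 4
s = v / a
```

int / int always returns float in Python 3 (10 / 4 = 2.5)

float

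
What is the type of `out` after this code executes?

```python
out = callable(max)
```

callable() returns bool

bool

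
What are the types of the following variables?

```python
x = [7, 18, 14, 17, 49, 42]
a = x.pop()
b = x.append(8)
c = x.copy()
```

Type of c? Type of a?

list.copy() returns list; list.pop() returns the element (int)

list, int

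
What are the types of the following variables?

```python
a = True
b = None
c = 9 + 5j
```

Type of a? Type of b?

a is bool; b is NoneType

bool, NoneType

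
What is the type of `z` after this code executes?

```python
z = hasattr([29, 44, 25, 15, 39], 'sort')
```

hasattr() returns bool

bool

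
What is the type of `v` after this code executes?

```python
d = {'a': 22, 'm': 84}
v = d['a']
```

Accessing dict[str, int] with key 'a' returns int value 22

int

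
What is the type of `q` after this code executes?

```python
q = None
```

None has type NoneType

NoneType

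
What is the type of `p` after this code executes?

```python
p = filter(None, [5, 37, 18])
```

filter() returns a filter iterator object

filter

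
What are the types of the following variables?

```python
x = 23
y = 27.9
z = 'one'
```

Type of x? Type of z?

x is int; z is str

int, str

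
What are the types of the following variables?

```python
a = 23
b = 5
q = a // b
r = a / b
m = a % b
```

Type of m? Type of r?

int % int returns int; int / int returns float

int, float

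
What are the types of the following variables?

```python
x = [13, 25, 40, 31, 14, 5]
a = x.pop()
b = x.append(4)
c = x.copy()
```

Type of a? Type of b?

list.pop() returns the element (int); list.append() returns None

int, NoneType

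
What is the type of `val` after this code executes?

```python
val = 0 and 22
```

'and' returns the first falsy value (0, which is int)

int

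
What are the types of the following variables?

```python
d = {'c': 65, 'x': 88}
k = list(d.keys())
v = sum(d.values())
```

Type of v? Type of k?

sum of int values returns int; list(...) returns list

int, list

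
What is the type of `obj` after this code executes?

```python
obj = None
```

None has type NoneType

NoneType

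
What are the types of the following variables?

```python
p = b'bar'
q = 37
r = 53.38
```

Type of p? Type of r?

p is bytes; r is float

bytes, float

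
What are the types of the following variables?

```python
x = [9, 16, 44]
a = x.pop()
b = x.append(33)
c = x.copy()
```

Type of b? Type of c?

list.append() returns None; list.copy() returns list

NoneType, list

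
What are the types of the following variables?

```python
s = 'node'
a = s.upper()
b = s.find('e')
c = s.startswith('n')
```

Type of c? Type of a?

str.startswith() returns bool; str.upper() returns str

bool, str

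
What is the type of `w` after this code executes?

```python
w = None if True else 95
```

Ternary: condition is True, if branch (None) taken → NoneType

NoneType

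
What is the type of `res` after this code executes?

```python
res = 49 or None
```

'or' returns first truthy value (49, int)

int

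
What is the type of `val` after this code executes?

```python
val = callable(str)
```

callable() returns bool

bool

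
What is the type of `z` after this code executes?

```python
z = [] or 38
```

'or' returns first truthy value (38, which is int)

int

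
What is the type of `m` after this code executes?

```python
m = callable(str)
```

callable() returns bool

bool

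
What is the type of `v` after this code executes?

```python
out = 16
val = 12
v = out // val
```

int // int returns int (16 // 12 = 1)

int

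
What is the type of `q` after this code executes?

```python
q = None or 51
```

'or' with None returns the other value (51, int)

int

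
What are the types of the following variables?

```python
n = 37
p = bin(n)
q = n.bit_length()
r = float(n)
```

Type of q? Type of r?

int.bit_length() returns int; float() returns float

int, float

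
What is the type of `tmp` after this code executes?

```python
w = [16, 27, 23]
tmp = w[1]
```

Indexing a list of ints returns int (w[1] = 27)

int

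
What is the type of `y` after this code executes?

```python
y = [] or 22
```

'or' returns first truthy value (22, which is int)

int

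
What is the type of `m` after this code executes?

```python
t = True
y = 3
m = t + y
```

bool + int returns int (True is 1, so 1 + 3 = 4)

int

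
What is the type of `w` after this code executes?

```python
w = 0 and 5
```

'and' returns the first falsy value (0, which is int)

int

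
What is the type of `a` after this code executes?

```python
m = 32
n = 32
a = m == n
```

Equality comparison returns bool

bool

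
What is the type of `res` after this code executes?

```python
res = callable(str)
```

callable() returns bool

bool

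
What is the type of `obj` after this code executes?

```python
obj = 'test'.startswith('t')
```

str.startswith() returns bool

bool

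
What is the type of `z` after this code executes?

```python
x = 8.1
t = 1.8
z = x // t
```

float // float returns float (floor division preserves float type)

float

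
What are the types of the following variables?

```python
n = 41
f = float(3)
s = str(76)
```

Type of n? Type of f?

n is int; f is float

int, float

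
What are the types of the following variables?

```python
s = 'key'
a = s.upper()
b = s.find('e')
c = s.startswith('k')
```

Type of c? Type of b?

str.startswith() returns bool; str.find() returns int

bool, int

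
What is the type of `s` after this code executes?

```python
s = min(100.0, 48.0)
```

min() of floats returns float

float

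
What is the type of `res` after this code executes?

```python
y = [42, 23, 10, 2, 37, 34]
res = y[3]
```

Indexing a list of ints returns int (y[3] = 2)

int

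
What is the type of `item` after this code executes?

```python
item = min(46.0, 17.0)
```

min() of floats returns float

float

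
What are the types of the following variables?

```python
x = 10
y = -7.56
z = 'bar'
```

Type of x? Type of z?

x is int; z is str

int, str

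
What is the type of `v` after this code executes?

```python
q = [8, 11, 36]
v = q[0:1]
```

Slicing a list always returns a list

list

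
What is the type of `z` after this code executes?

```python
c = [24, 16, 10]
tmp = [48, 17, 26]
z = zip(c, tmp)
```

zip() returns a zip iterator object

zip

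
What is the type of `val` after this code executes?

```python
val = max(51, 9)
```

max() of ints returns int

int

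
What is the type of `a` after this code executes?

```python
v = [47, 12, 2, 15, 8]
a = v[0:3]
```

Slicing a list always returns a list

list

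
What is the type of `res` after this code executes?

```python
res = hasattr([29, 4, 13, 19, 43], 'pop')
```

hasattr() returns bool

bool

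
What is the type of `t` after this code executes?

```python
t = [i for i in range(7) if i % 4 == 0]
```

A list comprehension [...] produces a list

list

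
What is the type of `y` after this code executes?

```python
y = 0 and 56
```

'and' returns the first falsy value (0, which is int)

int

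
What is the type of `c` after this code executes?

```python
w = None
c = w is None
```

'is' comparison returns bool

bool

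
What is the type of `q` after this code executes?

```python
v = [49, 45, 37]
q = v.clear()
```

list.clear() returns None

NoneType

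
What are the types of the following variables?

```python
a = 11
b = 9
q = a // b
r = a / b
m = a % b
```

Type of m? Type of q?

int % int returns int; int // int returns int

int, int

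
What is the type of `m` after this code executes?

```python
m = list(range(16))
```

list(range(...)) returns list

list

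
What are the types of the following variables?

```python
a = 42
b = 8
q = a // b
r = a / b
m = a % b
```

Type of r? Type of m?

int / int returns float; int % int returns int

float, int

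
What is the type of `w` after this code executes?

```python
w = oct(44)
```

oct() returns str representation

str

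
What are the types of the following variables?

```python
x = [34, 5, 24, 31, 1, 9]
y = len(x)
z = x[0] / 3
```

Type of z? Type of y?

int / int returns float; len() returns int

float, int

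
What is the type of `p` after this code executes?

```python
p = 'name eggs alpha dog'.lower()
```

str.lower() returns str

str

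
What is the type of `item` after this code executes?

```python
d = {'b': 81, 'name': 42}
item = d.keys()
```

.keys() returns a dict_keys view object

dict_keys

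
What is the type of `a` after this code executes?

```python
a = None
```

None has type NoneType

NoneType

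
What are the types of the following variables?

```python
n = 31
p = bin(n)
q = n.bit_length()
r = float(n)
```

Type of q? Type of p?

int.bit_length() returns int; bin() returns str

int, str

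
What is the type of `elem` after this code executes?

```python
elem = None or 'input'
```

'or' with None returns the other value ('input', str)

str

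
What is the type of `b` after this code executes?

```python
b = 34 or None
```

'or' returns first truthy value (34, int)

int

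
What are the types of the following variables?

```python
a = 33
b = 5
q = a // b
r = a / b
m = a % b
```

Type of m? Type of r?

int % int returns int; int / int returns float

int, float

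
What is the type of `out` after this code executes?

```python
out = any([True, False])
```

any() returns bool

bool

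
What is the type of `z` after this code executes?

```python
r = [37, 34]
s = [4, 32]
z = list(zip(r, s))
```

list(zip(...)) returns a list of tuples

list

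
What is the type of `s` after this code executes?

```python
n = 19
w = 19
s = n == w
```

Equality comparison returns bool

bool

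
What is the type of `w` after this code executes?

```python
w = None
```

None has type NoneType

NoneType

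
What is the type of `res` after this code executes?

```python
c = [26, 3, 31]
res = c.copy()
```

list.copy() returns list

list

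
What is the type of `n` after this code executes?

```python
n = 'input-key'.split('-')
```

str.split() returns list

list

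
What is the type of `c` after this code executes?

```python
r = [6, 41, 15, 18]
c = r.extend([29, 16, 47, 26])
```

list.extend() returns None

NoneType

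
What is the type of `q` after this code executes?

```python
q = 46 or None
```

'or' returns first truthy value (46, int)

int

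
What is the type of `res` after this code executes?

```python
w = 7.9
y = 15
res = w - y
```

float - int returns float (7.9 - 15 = -7.1)

float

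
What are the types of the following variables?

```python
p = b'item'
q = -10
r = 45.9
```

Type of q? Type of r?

q is int; r is float

int, float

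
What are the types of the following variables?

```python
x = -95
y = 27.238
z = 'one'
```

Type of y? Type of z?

y is float; z is str

float, str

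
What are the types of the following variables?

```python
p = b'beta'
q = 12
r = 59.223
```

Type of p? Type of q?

p is bytes; q is int

bytes, int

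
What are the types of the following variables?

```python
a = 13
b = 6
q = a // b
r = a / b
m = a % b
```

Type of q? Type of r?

int // int returns int; int / int returns float

int, float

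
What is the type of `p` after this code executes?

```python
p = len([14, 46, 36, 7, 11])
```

len() always returns int

int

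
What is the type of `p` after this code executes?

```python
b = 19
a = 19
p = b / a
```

int / int always returns float in Python 3 (19 / 19 = 1)

float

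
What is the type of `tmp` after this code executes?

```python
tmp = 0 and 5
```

'and' returns the first falsy value (0, which is int)

int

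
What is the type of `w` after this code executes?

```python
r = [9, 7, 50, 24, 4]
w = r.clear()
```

list.clear() returns None

NoneType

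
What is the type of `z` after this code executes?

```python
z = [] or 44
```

'or' returns first truthy value (44, which is int)

int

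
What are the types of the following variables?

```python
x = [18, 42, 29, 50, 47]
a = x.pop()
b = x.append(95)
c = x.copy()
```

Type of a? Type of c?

list.pop() returns the element (int); list.copy() returns list

int, list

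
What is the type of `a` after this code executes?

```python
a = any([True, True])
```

any() returns bool

bool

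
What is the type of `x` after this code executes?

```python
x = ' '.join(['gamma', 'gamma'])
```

str.join() returns str

str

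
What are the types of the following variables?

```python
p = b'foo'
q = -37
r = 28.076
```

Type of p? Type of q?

p is bytes; q is int

bytes, int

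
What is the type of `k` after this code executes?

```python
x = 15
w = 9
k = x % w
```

int % int returns int (15 % 9 = 6)

int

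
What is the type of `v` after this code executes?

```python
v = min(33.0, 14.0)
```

min() of floats returns float

float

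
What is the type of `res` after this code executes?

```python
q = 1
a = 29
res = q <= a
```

Comparison operators return bool

bool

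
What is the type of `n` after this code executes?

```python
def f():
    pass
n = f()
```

A function with no return statement returns None

NoneType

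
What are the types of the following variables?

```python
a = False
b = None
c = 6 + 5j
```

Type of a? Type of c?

a is bool; c is complex

bool, complex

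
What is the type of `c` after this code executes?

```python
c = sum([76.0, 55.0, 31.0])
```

sum() of floats returns float

float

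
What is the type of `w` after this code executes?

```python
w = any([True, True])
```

any() returns bool

bool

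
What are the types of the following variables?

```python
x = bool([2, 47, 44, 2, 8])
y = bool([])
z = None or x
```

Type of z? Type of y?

None or <bool> returns the bool; bool() returns bool

bool, bool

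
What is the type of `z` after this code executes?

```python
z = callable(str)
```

callable() returns bool

bool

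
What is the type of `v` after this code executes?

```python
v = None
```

None has type NoneType

NoneType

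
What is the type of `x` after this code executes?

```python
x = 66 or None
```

'or' returns first truthy value (66, int)

int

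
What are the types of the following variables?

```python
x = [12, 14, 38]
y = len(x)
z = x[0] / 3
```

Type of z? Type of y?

int / int returns float; len() returns int

float, int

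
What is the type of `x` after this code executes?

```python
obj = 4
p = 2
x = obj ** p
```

int ** positive int returns int (4 ** 2 = 16)

int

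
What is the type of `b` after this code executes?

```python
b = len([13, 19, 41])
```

len() always returns int

int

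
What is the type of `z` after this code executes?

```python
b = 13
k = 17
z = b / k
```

int / int always returns float in Python 3 (13 / 17 = 0.764706)

float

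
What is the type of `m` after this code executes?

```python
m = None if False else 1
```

Ternary: condition is False, else branch (1) taken → int

int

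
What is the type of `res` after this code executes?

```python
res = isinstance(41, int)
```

isinstance() returns bool

bool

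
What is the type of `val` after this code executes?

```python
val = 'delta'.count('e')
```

str.count() returns int

int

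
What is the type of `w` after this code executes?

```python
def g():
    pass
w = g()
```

A function with no return statement returns None

NoneType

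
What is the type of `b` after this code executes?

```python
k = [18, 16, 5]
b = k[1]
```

Indexing a list of ints returns int (k[1] = 16)

int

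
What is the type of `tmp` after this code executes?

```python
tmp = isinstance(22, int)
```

isinstance() returns bool

bool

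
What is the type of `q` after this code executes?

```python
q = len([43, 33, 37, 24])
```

len() always returns int

int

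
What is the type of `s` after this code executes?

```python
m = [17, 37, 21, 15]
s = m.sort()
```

list.sort() returns None (sorts in place)

NoneType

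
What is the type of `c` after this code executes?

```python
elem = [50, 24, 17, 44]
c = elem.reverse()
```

list.reverse() returns None

NoneType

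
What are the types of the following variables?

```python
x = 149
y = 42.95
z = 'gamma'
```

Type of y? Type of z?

y is float; z is str

float, str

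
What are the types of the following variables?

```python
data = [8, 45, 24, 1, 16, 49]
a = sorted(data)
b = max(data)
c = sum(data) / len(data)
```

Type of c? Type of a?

int / int returns float; sorted() returns list

float, list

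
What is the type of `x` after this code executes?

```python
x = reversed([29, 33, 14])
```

reversed() on a list returns a list_reverseiterator

list_reverseiterator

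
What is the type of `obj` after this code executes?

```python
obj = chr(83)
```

chr() returns str (single character)

str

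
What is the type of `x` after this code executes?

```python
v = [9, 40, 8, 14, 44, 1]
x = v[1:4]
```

Slicing a list always returns a list

list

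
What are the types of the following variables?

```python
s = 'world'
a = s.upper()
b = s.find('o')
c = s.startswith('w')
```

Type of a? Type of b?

str.upper() returns str; str.find() returns int

str, int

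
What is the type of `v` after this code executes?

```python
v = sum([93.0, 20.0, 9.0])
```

sum() of floats returns float

float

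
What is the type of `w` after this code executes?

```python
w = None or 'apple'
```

'or' with None returns the other value ('apple', str)

str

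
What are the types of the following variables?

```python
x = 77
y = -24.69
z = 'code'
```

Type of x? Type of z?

x is int; z is str

int, str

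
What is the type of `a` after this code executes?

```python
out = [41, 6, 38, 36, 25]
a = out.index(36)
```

list.index() returns int

int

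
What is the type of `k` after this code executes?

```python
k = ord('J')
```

ord() returns int (Unicode code point)

int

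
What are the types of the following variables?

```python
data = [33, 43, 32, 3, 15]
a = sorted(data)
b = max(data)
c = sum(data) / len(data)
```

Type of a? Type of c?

sorted() returns list; int / int returns float

list, float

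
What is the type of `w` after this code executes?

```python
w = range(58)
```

range() returns a range object

range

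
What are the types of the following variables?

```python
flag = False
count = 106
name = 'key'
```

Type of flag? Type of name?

flag is bool; name is str

bool, str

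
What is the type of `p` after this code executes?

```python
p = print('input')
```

print() returns None

NoneType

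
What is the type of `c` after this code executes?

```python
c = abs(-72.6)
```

abs() of float returns float

float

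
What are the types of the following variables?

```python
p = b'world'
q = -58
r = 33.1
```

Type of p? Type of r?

p is bytes; r is float

bytes, float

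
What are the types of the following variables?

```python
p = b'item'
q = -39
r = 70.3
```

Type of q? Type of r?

q is int; r is float

int, float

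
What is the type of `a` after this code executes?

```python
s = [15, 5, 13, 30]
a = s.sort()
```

list.sort() returns None (sorts in place)

NoneType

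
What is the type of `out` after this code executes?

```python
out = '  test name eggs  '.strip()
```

str.strip() returns str

str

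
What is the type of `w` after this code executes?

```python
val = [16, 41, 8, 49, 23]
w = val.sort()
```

list.sort() returns None (sorts in place)

NoneType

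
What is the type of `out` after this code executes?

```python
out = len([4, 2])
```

len() always returns int

int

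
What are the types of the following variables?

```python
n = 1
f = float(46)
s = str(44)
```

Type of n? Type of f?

n is int; f is float

int, float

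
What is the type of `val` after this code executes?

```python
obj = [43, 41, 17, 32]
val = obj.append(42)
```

list.append() returns None (mutates in place)

NoneType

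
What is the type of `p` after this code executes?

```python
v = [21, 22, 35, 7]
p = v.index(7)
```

list.index() returns int

int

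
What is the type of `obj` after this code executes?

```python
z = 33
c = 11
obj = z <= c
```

Comparison operators return bool

bool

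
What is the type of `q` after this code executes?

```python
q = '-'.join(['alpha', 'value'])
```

str.join() returns str

str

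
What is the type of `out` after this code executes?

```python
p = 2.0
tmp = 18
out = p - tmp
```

float - int returns float (2.0 - 18 = -16.0)

float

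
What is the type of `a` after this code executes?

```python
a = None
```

None has type NoneType

NoneType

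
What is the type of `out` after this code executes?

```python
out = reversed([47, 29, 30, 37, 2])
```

reversed() on a list returns a list_reverseiterator

list_reverseiterator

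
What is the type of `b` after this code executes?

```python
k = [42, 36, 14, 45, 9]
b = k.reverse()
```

list.reverse() returns None

NoneType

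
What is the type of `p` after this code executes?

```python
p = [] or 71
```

'or' returns first truthy value (71, which is int)

int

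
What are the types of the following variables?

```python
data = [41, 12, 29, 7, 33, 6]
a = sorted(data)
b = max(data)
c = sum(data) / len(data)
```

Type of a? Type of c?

sorted() returns list; int / int returns float

list, float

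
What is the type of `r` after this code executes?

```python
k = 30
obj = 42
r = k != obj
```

Comparison operators return bool

bool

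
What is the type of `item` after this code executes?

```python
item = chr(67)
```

chr() returns str (single character)

str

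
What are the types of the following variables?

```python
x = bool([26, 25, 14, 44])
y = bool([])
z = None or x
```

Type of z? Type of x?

None or <bool> returns the bool; bool() returns bool

bool, bool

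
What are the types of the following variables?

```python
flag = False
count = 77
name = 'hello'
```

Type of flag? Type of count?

flag is bool; count is int

bool, int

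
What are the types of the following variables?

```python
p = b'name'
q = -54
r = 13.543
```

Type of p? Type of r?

p is bytes; r is float

bytes, float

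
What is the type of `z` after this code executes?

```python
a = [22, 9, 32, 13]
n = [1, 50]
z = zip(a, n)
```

zip() returns a zip iterator object

zip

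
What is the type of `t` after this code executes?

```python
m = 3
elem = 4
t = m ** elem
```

int ** positive int returns int (3 ** 4 = 81)

int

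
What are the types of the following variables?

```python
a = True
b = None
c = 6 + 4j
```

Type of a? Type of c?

a is bool; c is complex

bool, complex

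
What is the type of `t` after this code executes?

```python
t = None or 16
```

'or' with None returns the other value (16, int)

int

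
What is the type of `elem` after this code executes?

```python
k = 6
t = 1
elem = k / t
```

int / int always returns float in Python 3 (6 / 1 = 6)

float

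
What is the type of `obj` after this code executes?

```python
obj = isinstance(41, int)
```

isinstance() returns bool

bool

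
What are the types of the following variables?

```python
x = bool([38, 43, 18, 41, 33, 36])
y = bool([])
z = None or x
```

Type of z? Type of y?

None or <bool> returns the bool; bool() returns bool

bool, bool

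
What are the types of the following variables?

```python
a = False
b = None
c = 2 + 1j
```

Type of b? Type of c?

b is NoneType; c is complex

NoneType, complex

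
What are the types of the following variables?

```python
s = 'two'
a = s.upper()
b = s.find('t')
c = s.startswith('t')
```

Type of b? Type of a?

str.find() returns int; str.upper() returns str

int, str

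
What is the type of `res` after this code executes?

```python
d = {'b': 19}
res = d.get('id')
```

dict.get() returns None when key 'id' is not found and no default given

NoneType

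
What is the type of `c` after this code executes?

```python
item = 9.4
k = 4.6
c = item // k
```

float // float returns float (floor division preserves float type)

float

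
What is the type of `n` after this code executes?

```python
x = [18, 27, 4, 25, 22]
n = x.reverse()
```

list.reverse() returns None

NoneType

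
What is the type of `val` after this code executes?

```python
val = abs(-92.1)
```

abs() of float returns float

float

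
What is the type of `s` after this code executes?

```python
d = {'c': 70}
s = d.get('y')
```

dict.get() returns None when key 'y' is not found and no default given

NoneType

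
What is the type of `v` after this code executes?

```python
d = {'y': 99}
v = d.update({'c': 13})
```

dict.update() returns None

NoneType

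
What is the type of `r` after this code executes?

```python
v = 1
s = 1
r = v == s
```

Equality comparison returns bool

bool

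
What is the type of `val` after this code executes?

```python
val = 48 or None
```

'or' returns first truthy value (48, int)

int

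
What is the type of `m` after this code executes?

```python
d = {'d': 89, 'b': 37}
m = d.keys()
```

.keys() returns a dict_keys view object

dict_keys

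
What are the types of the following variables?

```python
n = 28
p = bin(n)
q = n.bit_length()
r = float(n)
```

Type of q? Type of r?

int.bit_length() returns int; float() returns float

int, float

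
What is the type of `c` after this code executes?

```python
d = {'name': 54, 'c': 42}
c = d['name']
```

Accessing dict[str, int] with key 'name' returns int value 54

int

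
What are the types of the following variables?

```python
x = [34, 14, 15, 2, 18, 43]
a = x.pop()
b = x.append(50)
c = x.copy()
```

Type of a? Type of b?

list.pop() returns the element (int); list.append() returns None

int, NoneType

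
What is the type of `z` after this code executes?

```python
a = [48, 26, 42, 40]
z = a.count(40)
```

list.count() returns int

int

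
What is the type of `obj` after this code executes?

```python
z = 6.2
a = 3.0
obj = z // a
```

float // float returns float (floor division preserves float type)

float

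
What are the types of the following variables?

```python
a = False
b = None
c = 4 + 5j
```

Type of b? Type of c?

b is NoneType; c is complex

NoneType, complex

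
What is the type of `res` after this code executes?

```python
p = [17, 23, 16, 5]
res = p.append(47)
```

list.append() returns None (mutates in place)

NoneType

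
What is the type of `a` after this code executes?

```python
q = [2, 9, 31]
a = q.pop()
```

list.pop() returns the popped element (int here)

int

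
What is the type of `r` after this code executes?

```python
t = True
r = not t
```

'not' always returns bool

bool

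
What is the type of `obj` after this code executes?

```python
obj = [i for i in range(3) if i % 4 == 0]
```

A list comprehension [...] produces a list

list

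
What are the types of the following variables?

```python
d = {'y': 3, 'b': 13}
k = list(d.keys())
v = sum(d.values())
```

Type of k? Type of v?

list(...) returns list; sum of int values returns int

list, int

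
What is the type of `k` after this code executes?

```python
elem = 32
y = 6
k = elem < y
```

Comparison operators return bool

bool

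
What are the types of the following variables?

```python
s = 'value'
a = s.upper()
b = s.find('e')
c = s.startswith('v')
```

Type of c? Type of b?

str.startswith() returns bool; str.find() returns int

bool, int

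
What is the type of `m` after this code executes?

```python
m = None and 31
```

'and' returns first falsy value (None)

NoneType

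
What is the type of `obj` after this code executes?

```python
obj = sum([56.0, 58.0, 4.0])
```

sum() of floats returns float

float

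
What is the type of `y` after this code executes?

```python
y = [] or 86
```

'or' returns first truthy value (86, which is int)

int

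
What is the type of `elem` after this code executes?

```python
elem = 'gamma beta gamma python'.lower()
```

str.lower() returns str

str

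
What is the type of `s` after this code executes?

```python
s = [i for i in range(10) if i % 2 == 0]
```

A list comprehension [...] produces a list

list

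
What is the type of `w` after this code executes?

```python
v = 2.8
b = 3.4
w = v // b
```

float // float returns float (floor division preserves float type)

float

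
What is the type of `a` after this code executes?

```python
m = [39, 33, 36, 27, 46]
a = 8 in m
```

'in' operator returns bool

bool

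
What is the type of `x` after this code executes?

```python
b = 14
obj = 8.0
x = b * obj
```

int * float returns float (14 * 8.0 = 112.0)

float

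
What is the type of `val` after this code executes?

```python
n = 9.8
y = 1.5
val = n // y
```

float // float returns float (floor division preserves float type)

float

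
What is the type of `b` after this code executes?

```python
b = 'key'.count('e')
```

str.count() returns int

int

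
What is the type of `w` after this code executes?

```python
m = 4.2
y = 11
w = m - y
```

float - int returns float (4.2 - 11 = -6.8)

float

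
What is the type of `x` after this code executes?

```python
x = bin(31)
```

bin() returns str representation

str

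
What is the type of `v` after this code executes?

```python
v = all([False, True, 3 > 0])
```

all() returns bool

bool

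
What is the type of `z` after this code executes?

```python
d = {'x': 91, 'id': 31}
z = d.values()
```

.values() returns a dict_values view object

dict_values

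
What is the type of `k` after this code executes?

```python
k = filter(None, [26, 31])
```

filter() returns a filter iterator object

filter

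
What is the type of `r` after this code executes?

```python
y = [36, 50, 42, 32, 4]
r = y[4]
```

Indexing a list of ints returns int (y[4] = 4)

int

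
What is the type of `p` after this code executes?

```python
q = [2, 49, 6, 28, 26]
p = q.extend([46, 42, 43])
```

list.extend() returns None

NoneType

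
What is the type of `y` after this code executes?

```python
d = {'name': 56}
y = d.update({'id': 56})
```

dict.update() returns None

NoneType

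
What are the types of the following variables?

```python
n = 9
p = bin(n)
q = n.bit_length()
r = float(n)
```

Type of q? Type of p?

int.bit_length() returns int; bin() returns str

int, str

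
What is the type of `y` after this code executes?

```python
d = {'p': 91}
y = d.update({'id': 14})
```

dict.update() returns None

NoneType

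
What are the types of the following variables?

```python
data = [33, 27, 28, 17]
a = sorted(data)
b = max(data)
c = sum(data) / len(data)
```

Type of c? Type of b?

int / int returns float; max of ints returns int

float, int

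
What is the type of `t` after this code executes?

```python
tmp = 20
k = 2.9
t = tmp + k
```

int + float returns float (20 + 2.9 = 22.9)

float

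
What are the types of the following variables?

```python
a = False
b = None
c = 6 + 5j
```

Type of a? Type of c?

a is bool; c is complex

bool, complex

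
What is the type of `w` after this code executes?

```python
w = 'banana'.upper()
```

str.upper() returns str

str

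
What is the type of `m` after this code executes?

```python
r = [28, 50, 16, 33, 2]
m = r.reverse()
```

list.reverse() returns None

NoneType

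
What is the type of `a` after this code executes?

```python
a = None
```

None has type NoneType

NoneType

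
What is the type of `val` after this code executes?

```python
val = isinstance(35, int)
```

isinstance() returns bool

bool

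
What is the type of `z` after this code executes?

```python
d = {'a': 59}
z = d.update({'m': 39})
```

dict.update() returns None

NoneType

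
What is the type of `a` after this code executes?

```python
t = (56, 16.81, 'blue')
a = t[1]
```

Index 1 of tuple is 16.81 which is float

float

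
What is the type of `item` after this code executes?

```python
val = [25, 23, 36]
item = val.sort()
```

list.sort() returns None (sorts in place)

NoneType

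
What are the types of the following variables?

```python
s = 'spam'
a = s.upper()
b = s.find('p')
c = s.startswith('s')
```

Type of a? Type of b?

str.upper() returns str; str.find() returns int

str, int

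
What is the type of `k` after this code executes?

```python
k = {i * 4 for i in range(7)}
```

A set comprehension {expr for x in iterable} produces a set

set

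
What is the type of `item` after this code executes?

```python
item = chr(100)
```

chr() returns str (single character)

str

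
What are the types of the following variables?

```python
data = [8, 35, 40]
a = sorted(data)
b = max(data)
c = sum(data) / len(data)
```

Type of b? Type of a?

max of ints returns int; sorted() returns list

int, list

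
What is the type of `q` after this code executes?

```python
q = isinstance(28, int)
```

isinstance() returns bool

bool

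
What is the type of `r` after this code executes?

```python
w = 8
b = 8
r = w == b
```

Equality comparison returns bool

bool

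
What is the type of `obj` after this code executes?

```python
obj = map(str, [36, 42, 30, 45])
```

map() returns a map iterator object

map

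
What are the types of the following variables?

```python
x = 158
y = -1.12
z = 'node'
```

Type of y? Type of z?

y is float; z is str

float, str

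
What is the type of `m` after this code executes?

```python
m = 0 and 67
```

'and' returns the first falsy value (0, which is int)

int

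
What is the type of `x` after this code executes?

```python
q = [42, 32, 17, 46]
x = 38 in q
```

'in' operator returns bool

bool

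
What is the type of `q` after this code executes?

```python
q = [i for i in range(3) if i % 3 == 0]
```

A list comprehension [...] produces a list

list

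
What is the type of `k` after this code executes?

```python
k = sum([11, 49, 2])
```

sum() of ints returns int

int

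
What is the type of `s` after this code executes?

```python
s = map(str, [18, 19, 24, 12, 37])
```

map() returns a map iterator object

map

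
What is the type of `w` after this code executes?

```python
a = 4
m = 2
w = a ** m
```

int ** positive int returns int (4 ** 2 = 16)

int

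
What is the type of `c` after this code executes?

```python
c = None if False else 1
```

Ternary: condition is False, else branch (1) taken → int

int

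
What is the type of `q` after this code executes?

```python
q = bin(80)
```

bin() returns str representation

str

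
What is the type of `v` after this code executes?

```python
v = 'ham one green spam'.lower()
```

str.lower() returns str

str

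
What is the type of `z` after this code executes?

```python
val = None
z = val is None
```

'is' comparison returns bool

bool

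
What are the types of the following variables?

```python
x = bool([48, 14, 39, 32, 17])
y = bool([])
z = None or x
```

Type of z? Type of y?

None or <bool> returns the bool; bool() returns bool

bool, bool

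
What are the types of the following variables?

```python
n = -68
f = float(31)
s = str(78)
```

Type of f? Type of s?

f is float; s is str

float, str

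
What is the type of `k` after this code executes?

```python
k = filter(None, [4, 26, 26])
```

filter() returns a filter iterator object

filter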